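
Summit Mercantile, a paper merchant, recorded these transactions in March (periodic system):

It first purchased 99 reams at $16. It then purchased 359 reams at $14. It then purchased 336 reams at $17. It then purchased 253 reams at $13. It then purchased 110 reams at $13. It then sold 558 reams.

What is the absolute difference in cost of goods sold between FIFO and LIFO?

$276

FIFO COGS: 99 @ $16 + 359 @ $14 + 100 @ $17 = $8,310
LIFO COGS: 110 @ $13 + 253 @ $13 + 195 @ $17 = $8,034
Difference = |$8,310 − $8,034| = $276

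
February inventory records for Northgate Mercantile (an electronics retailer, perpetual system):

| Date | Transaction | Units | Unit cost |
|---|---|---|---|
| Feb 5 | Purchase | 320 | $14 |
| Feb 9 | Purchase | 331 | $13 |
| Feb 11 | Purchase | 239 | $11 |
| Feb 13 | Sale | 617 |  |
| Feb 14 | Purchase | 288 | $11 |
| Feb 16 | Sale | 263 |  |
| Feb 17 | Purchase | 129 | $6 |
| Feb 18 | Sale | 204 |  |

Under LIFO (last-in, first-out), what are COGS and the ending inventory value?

COGS = $12,232; ending inventory = $3,122

Feb 13, 617 sold [LIFO — newest first]: 239 @ $11 + 331 @ $13 + 47 @ $14 = $7,590
Feb 16, 263 sold [LIFO — newest first]: 263 @ $11 = $2,893
Feb 18, 204 sold [LIFO — newest first]: 129 @ $6 + 25 @ $11 + 50 @ $14 = $1,749
Total COGS = $7,590 + $2,893 + $1,749 = $12,232
Ending inventory: 223 @ $14 = $3,122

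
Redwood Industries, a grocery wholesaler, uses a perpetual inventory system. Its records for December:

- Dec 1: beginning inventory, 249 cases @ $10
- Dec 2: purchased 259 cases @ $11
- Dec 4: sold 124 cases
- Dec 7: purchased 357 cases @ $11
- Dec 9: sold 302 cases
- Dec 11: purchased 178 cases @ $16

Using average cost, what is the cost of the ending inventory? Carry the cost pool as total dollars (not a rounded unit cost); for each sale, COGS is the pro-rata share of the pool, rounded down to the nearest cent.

Ending inventory = $7,565.50

After Dec 1: 249 on hand, pool $2,490.00 (≈ $10.0000 each)
After Dec 2: 508 on hand, pool $5,339.00 (≈ $10.5098 each)
Dec 4, sell 124: 124/508 × $5,339.00 → $1,303.22
After Dec 7: 741 on hand, pool $7,962.78 (≈ $10.7460 each)
Dec 9, sell 302: 302/741 × $7,962.78 → $3,245.28
After Dec 11: 617 on hand, pool $7,565.50 (≈ $12.2618 each)
Total COGS = $1,303.22 + $3,245.28 = $4,548.50
Ending inventory (cost pool remaining) = $7,565.50
Check: goods available $12,114.00 = COGS $4,548.50 + ending $7,565.50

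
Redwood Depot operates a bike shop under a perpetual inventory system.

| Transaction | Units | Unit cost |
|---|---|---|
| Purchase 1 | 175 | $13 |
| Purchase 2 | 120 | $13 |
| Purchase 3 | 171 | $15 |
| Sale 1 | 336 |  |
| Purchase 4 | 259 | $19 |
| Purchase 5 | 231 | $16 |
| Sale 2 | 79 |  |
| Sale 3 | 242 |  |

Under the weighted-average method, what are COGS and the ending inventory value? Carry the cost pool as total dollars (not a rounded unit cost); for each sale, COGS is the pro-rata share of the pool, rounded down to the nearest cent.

COGS = $10,000.34; ending inventory = $5,016.66

After Purchase 1: 175 on hand, pool $2,275.00 (≈ $13.0000 each)
After Purchase 2: 295 on hand, pool $3,835.00 (≈ $13.0000 each)
After Purchase 3: 466 on hand, pool $6,400.00 (≈ $13.7339 each)
Sale 1, sell 336: 336/466 × $6,400.00 → $4,614.59
After Purchase 4: 389 on hand, pool $6,706.41 (≈ $17.2401 each)
After Purchase 5: 620 on hand, pool $10,402.41 (≈ $16.7781 each)
Sale 2, sell 79: 79/620 × $10,402.41 → $1,325.46
Sale 3, sell 242: 242/541 × $9,076.95 → $4,060.29
Total COGS = $4,614.59 + $1,325.46 + $4,060.29 = $10,000.34
Ending inventory (cost pool remaining) = $5,016.66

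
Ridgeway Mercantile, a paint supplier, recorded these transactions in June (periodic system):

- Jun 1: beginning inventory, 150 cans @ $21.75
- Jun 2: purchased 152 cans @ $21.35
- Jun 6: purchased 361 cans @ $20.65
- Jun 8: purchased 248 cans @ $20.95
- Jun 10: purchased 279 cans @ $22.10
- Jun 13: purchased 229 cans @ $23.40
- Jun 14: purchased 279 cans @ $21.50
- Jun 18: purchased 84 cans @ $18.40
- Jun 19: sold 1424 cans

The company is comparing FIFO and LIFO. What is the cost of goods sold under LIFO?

COGS = $30,562.45

FIFO COGS: 150 @ $21.75 + 152 @ $21.35 + 361 @ $20.65 + 248 @ $20.95 + 279 @ $22.10 + 229 @ $23.40 + 5 @ $21.50 = $30,789.95
LIFO COGS: 84 @ $18.40 + 279 @ $21.50 + 229 @ $23.40 + 279 @ $22.10 + 248 @ $20.95 + 305 @ $20.65 = $30,562.45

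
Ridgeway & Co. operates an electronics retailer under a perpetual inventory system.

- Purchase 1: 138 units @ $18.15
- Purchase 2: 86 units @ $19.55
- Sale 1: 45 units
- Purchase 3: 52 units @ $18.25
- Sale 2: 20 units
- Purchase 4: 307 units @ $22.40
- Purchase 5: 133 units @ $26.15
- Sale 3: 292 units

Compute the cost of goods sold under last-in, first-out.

Sale 1 (45) [LIFO — newest first]: 45 @ $19.55 = $879.75
Sale 2 (20) [LIFO — newest first]: 20 @ $18.25 = $365.00
Sale 3 (292) [LIFO — newest first]: 133 @ $26.15 + 159 @ $22.40 = $7,039.55
Total COGS = $879.75 + $365.00 + $7,039.55 = $8,284.30
Ending inventory: 138 @ $18.15 + 41 @ $19.55 + 32 @ $18.25 + 148 @ $22.40 = $7,205.45
Check: goods available $15,489.75 = COGS $8,284.30 + ending $7,205.45

COGS = $8,284.30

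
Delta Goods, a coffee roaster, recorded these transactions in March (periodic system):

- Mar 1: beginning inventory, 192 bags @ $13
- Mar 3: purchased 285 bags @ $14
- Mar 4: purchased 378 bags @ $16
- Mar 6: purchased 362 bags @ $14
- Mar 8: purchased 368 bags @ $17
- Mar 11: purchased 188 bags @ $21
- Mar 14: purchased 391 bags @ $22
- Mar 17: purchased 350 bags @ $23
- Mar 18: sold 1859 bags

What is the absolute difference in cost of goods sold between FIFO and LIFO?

$5,426

FIFO COGS: 192 @ $13 + 285 @ $14 + 378 @ $16 + 362 @ $14 + 368 @ $17 + 188 @ $21 + 86 @ $22 = $29,698
LIFO COGS: 350 @ $23 + 391 @ $22 + 188 @ $21 + 368 @ $17 + 362 @ $14 + 200 @ $16 = $35,124
Difference = |$29,698 − $35,124| = $5,426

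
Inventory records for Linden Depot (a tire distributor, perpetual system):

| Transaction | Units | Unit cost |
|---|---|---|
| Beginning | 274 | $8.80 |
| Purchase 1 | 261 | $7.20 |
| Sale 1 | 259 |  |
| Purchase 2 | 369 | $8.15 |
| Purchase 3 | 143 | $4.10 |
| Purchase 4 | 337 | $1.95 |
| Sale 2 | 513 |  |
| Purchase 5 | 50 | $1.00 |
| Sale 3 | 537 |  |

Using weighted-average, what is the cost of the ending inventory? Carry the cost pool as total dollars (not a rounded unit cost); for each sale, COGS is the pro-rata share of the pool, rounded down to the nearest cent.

Ending inventory = $673.44

After Beginning: 274 on hand, pool $2,411.20 (≈ $8.8000 each)
After Purchase 1: 535 on hand, pool $4,290.40 (≈ $8.0194 each)
Sale 1, sell 259: 259/535 × $4,290.40 → $2,077.03
After Purchase 2: 645 on hand, pool $5,220.72 (≈ $8.0941 each)
After Purchase 3: 788 on hand, pool $5,807.02 (≈ $7.3693 each)
After Purchase 4: 1125 on hand, pool $6,464.17 (≈ $5.7459 each)
Sale 2, sell 513: 513/1125 × $6,464.17 → $2,947.66
After Purchase 5: 662 on hand, pool $3,566.51 (≈ $5.3875 each)
Sale 3, sell 537: 537/662 × $3,566.51 → $2,893.07
Total COGS = $2,077.03 + $2,947.66 + $2,893.07 = $7,917.76
Ending inventory (cost pool remaining) = $673.44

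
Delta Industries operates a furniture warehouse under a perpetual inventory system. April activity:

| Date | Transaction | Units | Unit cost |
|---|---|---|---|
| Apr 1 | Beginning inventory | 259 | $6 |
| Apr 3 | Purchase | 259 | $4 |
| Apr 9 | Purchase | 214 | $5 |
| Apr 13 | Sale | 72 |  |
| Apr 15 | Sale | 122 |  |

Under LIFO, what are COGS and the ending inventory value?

COGS = $970; ending inventory = $2,690

Apr 13, 72 sold [LIFO — newest first]: 72 @ $5 = $360
Apr 15, 122 sold [LIFO — newest first]: 122 @ $5 = $610
Total COGS = $360 + $610 = $970
Ending inventory: 259 @ $6 + 259 @ $4 + 20 @ $5 = $2,690
Check: goods available $3,660 = COGS $970 + ending $2,690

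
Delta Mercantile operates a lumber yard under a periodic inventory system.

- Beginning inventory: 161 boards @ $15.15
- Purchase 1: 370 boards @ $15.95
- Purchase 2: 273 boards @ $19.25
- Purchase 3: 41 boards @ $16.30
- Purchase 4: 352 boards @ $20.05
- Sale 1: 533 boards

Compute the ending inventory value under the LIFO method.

Ending inventory = $10,900.90

Sale 1 (533) [LIFO — newest first]: 352 @ $20.05 + 41 @ $16.30 + 140 @ $19.25 = $10,420.90
Ending inventory: 161 @ $15.15 + 370 @ $15.95 + 133 @ $19.25 = $10,900.90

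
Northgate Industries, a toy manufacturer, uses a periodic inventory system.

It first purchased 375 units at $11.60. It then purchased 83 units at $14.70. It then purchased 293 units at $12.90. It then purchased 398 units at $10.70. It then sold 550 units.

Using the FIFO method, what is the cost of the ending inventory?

Sale 1 (550) [FIFO — oldest first]: 375 @ $11.60 + 83 @ $14.70 + 92 @ $12.90 = $6,756.90
Ending inventory: 201 @ $12.90 + 398 @ $10.70 = $6,851.50

Ending inventory = $6,851.50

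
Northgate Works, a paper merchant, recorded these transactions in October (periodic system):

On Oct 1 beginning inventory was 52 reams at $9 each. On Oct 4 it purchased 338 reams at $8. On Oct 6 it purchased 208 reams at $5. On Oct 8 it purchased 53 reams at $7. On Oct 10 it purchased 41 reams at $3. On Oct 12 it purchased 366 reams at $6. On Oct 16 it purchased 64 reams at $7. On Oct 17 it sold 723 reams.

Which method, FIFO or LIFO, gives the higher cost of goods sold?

FIFO

FIFO COGS: 52 @ $9 + 338 @ $8 + 208 @ $5 + 53 @ $7 + 41 @ $3 + 31 @ $6 = $4,892
LIFO COGS: 64 @ $7 + 366 @ $6 + 41 @ $3 + 53 @ $7 + 199 @ $5 = $4,133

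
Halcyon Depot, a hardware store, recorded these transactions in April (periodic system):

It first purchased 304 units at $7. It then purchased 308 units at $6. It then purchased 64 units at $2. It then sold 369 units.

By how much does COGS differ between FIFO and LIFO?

$560

FIFO COGS: 304 @ $7 + 65 @ $6 = $2,518
LIFO COGS: 64 @ $2 + 305 @ $6 = $1,958
Difference = |$2,518 − $1,958| = $560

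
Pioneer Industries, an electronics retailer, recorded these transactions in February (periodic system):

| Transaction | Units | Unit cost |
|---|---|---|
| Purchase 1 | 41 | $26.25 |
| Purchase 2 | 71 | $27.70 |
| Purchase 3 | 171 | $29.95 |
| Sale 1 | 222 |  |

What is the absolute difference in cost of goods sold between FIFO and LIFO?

$196.70

FIFO COGS: 41 @ $26.25 + 71 @ $27.70 + 110 @ $29.95 = $6,337.45
LIFO COGS: 171 @ $29.95 + 51 @ $27.70 = $6,534.15
Difference = |$6,337.45 − $6,534.15| = $196.70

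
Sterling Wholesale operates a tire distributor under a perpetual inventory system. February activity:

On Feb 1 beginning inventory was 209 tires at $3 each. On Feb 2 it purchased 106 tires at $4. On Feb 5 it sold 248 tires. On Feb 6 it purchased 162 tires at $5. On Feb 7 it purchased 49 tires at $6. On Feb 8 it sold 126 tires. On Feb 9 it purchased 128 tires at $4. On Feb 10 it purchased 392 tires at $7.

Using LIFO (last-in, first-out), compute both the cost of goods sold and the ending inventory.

COGS = $1,529; ending inventory = $3,882

Feb 5, 248 sold [LIFO — newest first]: 106 @ $4 + 142 @ $3 = $850
Feb 8, 126 sold [LIFO — newest first]: 49 @ $6 + 77 @ $5 = $679
Total COGS = $850 + $679 = $1,529
Ending inventory: 67 @ $3 + 85 @ $5 + 128 @ $4 + 392 @ $7 = $3,882
Check: goods available $5,411 = COGS $1,529 + ending $3,882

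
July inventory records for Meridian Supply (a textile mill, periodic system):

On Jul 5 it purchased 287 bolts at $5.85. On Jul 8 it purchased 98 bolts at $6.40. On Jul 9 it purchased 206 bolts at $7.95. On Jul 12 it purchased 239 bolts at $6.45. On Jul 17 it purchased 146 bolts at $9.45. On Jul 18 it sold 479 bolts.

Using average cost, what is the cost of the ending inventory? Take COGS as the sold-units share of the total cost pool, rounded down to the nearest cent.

Ending inventory = $3,495.86

Jul 18, sell 479: 479/976 × $6,865.10 → $3,369.24
Ending inventory (cost pool remaining) = $3,495.86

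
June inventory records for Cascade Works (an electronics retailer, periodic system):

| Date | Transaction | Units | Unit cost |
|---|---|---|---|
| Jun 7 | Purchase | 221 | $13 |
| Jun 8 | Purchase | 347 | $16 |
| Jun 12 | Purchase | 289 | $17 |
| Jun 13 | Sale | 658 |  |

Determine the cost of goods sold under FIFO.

COGS = $9,955

Jun 13, 658 sold [FIFO — oldest first]: 221 @ $13 + 347 @ $16 + 90 @ $17 = $9,955
Ending inventory: 199 @ $17 = $3,383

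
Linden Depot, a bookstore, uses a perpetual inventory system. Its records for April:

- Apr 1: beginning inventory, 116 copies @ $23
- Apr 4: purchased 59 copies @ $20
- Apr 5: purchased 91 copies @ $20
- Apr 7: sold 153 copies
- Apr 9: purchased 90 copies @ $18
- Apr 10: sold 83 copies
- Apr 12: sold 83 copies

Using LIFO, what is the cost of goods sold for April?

COGS = $6,437

Apr 7, 153 sold [LIFO — newest first]: 91 @ $20 + 59 @ $20 + 3 @ $23 = $3,069
Apr 10, 83 sold [LIFO — newest first]: 83 @ $18 = $1,494
Apr 12, 83 sold [LIFO — newest first]: 7 @ $18 + 76 @ $23 = $1,874
Total COGS = $3,069 + $1,494 + $1,874 = $6,437
Ending inventory: 37 @ $23 = $851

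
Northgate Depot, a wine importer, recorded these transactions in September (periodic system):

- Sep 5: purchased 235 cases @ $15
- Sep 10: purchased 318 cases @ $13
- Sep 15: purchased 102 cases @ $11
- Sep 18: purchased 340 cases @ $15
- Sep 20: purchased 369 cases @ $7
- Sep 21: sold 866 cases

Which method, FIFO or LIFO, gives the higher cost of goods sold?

FIFO

FIFO COGS: 235 @ $15 + 318 @ $13 + 102 @ $11 + 211 @ $15 = $11,946
LIFO COGS: 369 @ $7 + 340 @ $15 + 102 @ $11 + 55 @ $13 = $9,520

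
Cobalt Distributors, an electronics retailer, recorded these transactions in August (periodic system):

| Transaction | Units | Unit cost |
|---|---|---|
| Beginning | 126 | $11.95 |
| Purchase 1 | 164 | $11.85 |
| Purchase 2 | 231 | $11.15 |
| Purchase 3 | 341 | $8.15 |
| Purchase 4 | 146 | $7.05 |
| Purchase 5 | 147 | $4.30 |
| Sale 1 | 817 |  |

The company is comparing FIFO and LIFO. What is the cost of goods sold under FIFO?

COGS = $8,437.15

FIFO COGS: 126 @ $11.95 + 164 @ $11.85 + 231 @ $11.15 + 296 @ $8.15 = $8,437.15
LIFO COGS: 147 @ $4.30 + 146 @ $7.05 + 341 @ $8.15 + 183 @ $11.15 = $6,481.00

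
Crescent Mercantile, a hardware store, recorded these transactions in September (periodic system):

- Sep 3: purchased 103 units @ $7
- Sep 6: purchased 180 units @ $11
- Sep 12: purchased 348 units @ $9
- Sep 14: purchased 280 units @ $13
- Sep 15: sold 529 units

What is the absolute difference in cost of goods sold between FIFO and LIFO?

FIFO COGS: 103 @ $7 + 180 @ $11 + 246 @ $9 = $4,915
LIFO COGS: 280 @ $13 + 249 @ $9 = $5,881
Difference = |$4,915 − $5,881| = $966

$966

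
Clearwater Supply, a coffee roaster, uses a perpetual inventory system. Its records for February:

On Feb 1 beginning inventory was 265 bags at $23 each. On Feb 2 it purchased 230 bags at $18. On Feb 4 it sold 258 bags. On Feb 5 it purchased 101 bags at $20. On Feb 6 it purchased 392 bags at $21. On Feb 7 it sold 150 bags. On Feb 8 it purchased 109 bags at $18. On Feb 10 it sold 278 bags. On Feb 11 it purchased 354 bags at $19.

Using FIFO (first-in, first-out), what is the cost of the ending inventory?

Ending inventory = $15,030

Feb 4, 258 sold [FIFO — oldest first]: 258 @ $23 = $5,934
Feb 7, 150 sold [FIFO — oldest first]: 7 @ $23 + 143 @ $18 = $2,735
Feb 10, 278 sold [FIFO — oldest first]: 87 @ $18 + 101 @ $20 + 90 @ $21 = $5,476
Total COGS = $5,934 + $2,735 + $5,476 = $14,145
Ending inventory: 302 @ $21 + 109 @ $18 + 354 @ $19 = $15,030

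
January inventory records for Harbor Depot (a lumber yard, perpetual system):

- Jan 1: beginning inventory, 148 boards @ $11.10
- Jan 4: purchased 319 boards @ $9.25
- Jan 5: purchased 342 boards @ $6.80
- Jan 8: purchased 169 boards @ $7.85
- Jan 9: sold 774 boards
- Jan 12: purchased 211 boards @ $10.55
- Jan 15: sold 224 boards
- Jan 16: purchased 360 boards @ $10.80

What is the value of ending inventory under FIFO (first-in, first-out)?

Ending inventory = $5,903.05

Jan 9, 774 sold [FIFO — oldest first]: 148 @ $11.10 + 319 @ $9.25 + 307 @ $6.80 = $6,681.15
Jan 15, 224 sold [FIFO — oldest first]: 35 @ $6.80 + 169 @ $7.85 + 20 @ $10.55 = $1,775.65
Total COGS = $6,681.15 + $1,775.65 = $8,456.80
Ending inventory: 191 @ $10.55 + 360 @ $10.80 = $5,903.05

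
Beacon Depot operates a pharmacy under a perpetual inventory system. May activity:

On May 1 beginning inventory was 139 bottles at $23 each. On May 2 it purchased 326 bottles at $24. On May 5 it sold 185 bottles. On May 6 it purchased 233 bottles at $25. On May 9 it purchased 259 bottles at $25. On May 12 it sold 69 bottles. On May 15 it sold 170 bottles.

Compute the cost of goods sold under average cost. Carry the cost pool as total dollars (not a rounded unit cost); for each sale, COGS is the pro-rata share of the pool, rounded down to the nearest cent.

After May 1: 139 on hand, pool $3,197.00 (≈ $23.0000 each)
After May 2: 465 on hand, pool $11,021.00 (≈ $23.7011 each)
May 5, sell 185: 185/465 × $11,021.00 → $4,384.69
After May 6: 513 on hand, pool $12,461.31 (≈ $24.2911 each)
After May 9: 772 on hand, pool $18,936.31 (≈ $24.5289 each)
May 12, sell 69: 69/772 × $18,936.31 → $1,692.49
May 15, sell 170: 170/703 × $17,243.82 → $4,169.91
Total COGS = $4,384.69 + $1,692.49 + $4,169.91 = $10,247.09
Ending inventory (cost pool remaining) = $13,073.91
Check: goods available $23,321.00 = COGS $10,247.09 + ending $13,073.91

COGS = $10,247.09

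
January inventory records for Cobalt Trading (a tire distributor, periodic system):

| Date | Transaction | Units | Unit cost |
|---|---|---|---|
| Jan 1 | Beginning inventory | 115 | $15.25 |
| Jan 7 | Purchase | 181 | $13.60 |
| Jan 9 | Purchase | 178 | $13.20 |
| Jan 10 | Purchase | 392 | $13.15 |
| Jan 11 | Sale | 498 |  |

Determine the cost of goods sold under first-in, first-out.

COGS = $6,880.55

Jan 11, 498 sold [FIFO — oldest first]: 115 @ $15.25 + 181 @ $13.60 + 178 @ $13.20 + 24 @ $13.15 = $6,880.55
Ending inventory: 368 @ $13.15 = $4,839.20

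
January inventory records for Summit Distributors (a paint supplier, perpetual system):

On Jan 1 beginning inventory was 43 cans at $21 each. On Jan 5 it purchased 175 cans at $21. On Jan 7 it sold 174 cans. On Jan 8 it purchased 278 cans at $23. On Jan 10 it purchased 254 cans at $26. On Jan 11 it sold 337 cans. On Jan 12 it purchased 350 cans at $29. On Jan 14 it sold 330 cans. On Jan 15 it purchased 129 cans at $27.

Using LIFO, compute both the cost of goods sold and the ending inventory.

Jan 7, 174 sold [LIFO — newest first]: 174 @ $21 = $3,654
Jan 11, 337 sold [LIFO — newest first]: 254 @ $26 + 83 @ $23 = $8,513
Jan 14, 330 sold [LIFO — newest first]: 330 @ $29 = $9,570
Total COGS = $3,654 + $8,513 + $9,570 = $21,737
Ending inventory: 43 @ $21 + 1 @ $21 + 195 @ $23 + 20 @ $29 + 129 @ $27 = $9,472
Check: goods available $31,209 = COGS $21,737 + ending $9,472

COGS = $21,737; ending inventory = $9,472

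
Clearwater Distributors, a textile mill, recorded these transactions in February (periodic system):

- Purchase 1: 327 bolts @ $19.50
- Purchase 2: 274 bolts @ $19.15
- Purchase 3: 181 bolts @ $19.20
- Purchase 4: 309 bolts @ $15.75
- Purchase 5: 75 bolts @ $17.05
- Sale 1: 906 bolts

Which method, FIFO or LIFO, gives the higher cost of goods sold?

FIFO COGS: 327 @ $19.50 + 274 @ $19.15 + 181 @ $19.20 + 124 @ $15.75 = $17,051.80
LIFO COGS: 75 @ $17.05 + 309 @ $15.75 + 181 @ $19.20 + 274 @ $19.15 + 67 @ $19.50 = $16,174.30

FIFO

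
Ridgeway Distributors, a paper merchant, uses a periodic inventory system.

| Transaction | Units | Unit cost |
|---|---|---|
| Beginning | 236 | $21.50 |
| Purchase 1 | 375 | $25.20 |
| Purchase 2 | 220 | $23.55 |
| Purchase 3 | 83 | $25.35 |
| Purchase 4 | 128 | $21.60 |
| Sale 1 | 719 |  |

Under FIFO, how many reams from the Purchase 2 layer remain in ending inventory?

112

Sale 1 (719) [FIFO — oldest first]: 236 @ $21.50 + 375 @ $25.20 + 108 @ $23.55 = $17,067.40
Ending inventory: 112 @ $23.55 + 83 @ $25.35 + 128 @ $21.60 = $7,506.45
Check: goods available $24,573.85 = COGS $17,067.40 + ending $7,506.45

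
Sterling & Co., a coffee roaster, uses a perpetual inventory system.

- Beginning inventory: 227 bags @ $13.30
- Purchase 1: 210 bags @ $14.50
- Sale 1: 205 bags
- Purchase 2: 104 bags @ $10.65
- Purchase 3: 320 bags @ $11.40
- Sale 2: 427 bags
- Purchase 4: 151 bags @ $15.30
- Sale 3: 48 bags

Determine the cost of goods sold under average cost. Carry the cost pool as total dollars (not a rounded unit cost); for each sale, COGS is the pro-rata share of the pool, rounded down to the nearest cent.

COGS = $8,679.22

After Beginning: 227 on hand, pool $3,019.10 (≈ $13.3000 each)
After Purchase 1: 437 on hand, pool $6,064.10 (≈ $13.8767 each)
Sale 1, sell 205: 205/437 × $6,064.10 → $2,844.71
After Purchase 2: 336 on hand, pool $4,326.99 (≈ $12.8779 each)
After Purchase 3: 656 on hand, pool $7,974.99 (≈ $12.1570 each)
Sale 2, sell 427: 427/656 × $7,974.99 → $5,191.03
After Purchase 4: 380 on hand, pool $5,094.26 (≈ $13.4059 each)
Sale 3, sell 48: 48/380 × $5,094.26 → $643.48
Total COGS = $2,844.71 + $5,191.03 + $643.48 = $8,679.22
Ending inventory (cost pool remaining) = $4,450.78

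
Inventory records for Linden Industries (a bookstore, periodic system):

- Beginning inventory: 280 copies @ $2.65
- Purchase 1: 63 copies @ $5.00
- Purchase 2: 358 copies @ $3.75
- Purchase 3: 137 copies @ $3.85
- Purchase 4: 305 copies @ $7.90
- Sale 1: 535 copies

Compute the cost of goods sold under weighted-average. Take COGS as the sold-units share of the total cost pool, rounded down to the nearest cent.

Sale 1, sell 535: 535/1143 × $5,336.45 → $2,497.81
Ending inventory (cost pool remaining) = $2,838.64
Check: goods available $5,336.45 = COGS $2,497.81 + ending $2,838.64

COGS = $2,497.81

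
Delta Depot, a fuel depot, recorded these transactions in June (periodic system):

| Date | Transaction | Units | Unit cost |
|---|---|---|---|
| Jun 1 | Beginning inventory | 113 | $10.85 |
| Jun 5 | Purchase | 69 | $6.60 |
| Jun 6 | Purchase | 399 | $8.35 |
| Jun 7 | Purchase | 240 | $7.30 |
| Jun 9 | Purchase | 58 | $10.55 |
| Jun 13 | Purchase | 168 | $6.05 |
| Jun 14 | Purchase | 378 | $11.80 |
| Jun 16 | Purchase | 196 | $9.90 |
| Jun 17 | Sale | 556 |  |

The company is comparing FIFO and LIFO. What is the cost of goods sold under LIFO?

FIFO COGS: 113 @ $10.85 + 69 @ $6.60 + 374 @ $8.35 = $4,804.35
LIFO COGS: 196 @ $9.90 + 360 @ $11.80 = $6,188.40

COGS = $6,188.40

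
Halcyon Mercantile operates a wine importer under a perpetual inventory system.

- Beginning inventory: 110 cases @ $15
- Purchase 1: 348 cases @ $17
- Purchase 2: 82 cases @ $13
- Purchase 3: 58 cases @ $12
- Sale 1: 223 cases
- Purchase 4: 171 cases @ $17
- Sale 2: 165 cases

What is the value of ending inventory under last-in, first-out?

Sale 1 (223) [LIFO — newest first]: 58 @ $12 + 82 @ $13 + 83 @ $17 = $3,173
Sale 2 (165) [LIFO — newest first]: 165 @ $17 = $2,805
Total COGS = $3,173 + $2,805 = $5,978
Ending inventory: 110 @ $15 + 265 @ $17 + 6 @ $17 = $6,257

Ending inventory = $6,257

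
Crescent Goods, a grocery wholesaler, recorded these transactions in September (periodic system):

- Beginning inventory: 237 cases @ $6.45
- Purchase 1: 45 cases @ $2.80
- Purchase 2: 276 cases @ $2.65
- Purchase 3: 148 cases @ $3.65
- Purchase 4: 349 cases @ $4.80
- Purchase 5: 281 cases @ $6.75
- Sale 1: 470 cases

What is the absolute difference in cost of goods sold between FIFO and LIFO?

FIFO COGS: 237 @ $6.45 + 45 @ $2.80 + 188 @ $2.65 = $2,152.85
LIFO COGS: 281 @ $6.75 + 189 @ $4.80 = $2,803.95
Difference = |$2,152.85 − $2,803.95| = $651.10

$651.10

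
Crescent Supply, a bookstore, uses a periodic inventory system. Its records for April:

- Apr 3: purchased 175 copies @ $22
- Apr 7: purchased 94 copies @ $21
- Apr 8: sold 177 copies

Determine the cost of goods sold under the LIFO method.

COGS = $3,800

Apr 8, 177 sold [LIFO — newest first]: 94 @ $21 + 83 @ $22 = $3,800
Ending inventory: 92 @ $22 = $2,024
Check: goods available $5,824 = COGS $3,800 + ending $2,024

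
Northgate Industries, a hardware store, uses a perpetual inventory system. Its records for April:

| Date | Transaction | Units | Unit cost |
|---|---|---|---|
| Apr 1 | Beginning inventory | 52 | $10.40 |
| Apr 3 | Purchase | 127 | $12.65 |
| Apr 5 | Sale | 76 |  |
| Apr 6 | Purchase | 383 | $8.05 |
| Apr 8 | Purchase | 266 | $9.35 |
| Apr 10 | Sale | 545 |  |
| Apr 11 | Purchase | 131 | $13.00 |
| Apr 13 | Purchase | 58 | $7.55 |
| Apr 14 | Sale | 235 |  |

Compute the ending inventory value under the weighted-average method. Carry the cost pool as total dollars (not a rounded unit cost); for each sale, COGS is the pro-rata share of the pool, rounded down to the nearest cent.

After Apr 1: 52 on hand, pool $540.80 (≈ $10.4000 each)
After Apr 3: 179 on hand, pool $2,147.35 (≈ $11.9964 each)
Apr 5, sell 76: 76/179 × $2,147.35 → $911.72
After Apr 6: 486 on hand, pool $4,318.78 (≈ $8.8864 each)
After Apr 8: 752 on hand, pool $6,805.88 (≈ $9.0504 each)
Apr 10, sell 545: 545/752 × $6,805.88 → $4,932.45
After Apr 11: 338 on hand, pool $3,576.43 (≈ $10.5812 each)
After Apr 13: 396 on hand, pool $4,014.33 (≈ $10.1372 each)
Apr 14, sell 235: 235/396 × $4,014.33 → $2,382.24
Total COGS = $911.72 + $4,932.45 + $2,382.24 = $8,226.41
Ending inventory (cost pool remaining) = $1,632.09

Ending inventory = $1,632.09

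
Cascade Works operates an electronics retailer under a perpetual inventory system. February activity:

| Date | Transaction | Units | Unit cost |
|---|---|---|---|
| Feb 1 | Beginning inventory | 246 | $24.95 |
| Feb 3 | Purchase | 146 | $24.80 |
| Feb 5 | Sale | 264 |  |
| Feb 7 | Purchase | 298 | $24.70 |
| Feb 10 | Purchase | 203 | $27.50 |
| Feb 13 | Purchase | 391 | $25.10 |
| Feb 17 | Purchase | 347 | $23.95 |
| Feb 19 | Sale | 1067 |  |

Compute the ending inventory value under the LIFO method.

Ending inventory = $7,442.00

Feb 5, 264 sold [LIFO — newest first]: 146 @ $24.80 + 118 @ $24.95 = $6,564.90
Feb 19, 1067 sold [LIFO — newest first]: 347 @ $23.95 + 391 @ $25.10 + 203 @ $27.50 + 126 @ $24.70 = $26,819.45
Total COGS = $6,564.90 + $26,819.45 = $33,384.35
Ending inventory: 128 @ $24.95 + 172 @ $24.70 = $7,442.00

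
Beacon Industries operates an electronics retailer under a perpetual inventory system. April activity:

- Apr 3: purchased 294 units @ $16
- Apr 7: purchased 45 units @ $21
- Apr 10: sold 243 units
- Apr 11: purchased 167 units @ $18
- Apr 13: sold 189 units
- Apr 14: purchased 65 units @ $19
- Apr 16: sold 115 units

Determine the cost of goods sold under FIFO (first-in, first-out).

Apr 10, 243 sold [FIFO — oldest first]: 243 @ $16 = $3,888
Apr 13, 189 sold [FIFO — oldest first]: 51 @ $16 + 45 @ $21 + 93 @ $18 = $3,435
Apr 16, 115 sold [FIFO — oldest first]: 74 @ $18 + 41 @ $19 = $2,111
Total COGS = $3,888 + $3,435 + $2,111 = $9,434
Ending inventory: 24 @ $19 = $456

COGS = $9,434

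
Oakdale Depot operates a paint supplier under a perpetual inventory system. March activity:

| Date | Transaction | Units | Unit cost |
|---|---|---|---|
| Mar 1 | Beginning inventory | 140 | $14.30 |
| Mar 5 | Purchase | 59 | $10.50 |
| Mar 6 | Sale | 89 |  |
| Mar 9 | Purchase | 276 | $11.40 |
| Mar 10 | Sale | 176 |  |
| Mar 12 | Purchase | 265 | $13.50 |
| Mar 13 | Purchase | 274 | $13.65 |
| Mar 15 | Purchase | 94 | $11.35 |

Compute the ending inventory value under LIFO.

Ending inventory = $11,097.50

Mar 6, 89 sold [LIFO — newest first]: 59 @ $10.50 + 30 @ $14.30 = $1,048.50
Mar 10, 176 sold [LIFO — newest first]: 176 @ $11.40 = $2,006.40
Total COGS = $1,048.50 + $2,006.40 = $3,054.90
Ending inventory: 110 @ $14.30 + 100 @ $11.40 + 265 @ $13.50 + 274 @ $13.65 + 94 @ $11.35 = $11,097.50
Check: goods available $14,152.40 = COGS $3,054.90 + ending $11,097.50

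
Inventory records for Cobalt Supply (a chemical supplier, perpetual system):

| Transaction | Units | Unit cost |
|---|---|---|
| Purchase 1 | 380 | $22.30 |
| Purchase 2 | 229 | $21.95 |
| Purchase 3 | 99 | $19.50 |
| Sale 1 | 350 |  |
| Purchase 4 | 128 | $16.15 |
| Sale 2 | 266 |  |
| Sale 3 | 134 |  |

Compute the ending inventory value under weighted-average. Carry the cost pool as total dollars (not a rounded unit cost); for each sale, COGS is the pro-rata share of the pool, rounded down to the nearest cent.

Ending inventory = $1,746.54

After Purchase 1: 380 on hand, pool $8,474.00 (≈ $22.3000 each)
After Purchase 2: 609 on hand, pool $13,500.55 (≈ $22.1684 each)
After Purchase 3: 708 on hand, pool $15,431.05 (≈ $21.7953 each)
Sale 1, sell 350: 350/708 × $15,431.05 → $7,628.34
After Purchase 4: 486 on hand, pool $9,869.91 (≈ $20.3085 each)
Sale 2, sell 266: 266/486 × $9,869.91 → $5,402.04
Sale 3, sell 134: 134/220 × $4,467.87 → $2,721.33
Total COGS = $7,628.34 + $5,402.04 + $2,721.33 = $15,751.71
Ending inventory (cost pool remaining) = $1,746.54
Check: goods available $17,498.25 = COGS $15,751.71 + ending $1,746.54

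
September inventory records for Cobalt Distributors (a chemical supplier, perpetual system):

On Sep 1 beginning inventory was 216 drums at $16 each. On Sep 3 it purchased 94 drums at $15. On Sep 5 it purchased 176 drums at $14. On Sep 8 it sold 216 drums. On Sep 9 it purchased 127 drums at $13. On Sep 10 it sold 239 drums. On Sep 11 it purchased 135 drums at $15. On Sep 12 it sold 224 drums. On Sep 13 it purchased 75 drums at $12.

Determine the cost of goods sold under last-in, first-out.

COGS = $9,902

Sep 8, 216 sold [LIFO — newest first]: 176 @ $14 + 40 @ $15 = $3,064
Sep 10, 239 sold [LIFO — newest first]: 127 @ $13 + 54 @ $15 + 58 @ $16 = $3,389
Sep 12, 224 sold [LIFO — newest first]: 135 @ $15 + 89 @ $16 = $3,449
Total COGS = $3,064 + $3,389 + $3,449 = $9,902
Ending inventory: 69 @ $16 + 75 @ $12 = $2,004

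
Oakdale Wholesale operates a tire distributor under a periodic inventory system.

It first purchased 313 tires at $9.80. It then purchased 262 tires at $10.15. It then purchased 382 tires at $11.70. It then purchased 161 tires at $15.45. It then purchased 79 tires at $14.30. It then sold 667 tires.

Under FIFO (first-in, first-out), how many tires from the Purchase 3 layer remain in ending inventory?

Sale 1 (667) [FIFO — oldest first]: 313 @ $9.80 + 262 @ $10.15 + 92 @ $11.70 = $6,803.10
Ending inventory: 290 @ $11.70 + 161 @ $15.45 + 79 @ $14.30 = $7,010.15
Check: goods available $13,813.25 = COGS $6,803.10 + ending $7,010.15

290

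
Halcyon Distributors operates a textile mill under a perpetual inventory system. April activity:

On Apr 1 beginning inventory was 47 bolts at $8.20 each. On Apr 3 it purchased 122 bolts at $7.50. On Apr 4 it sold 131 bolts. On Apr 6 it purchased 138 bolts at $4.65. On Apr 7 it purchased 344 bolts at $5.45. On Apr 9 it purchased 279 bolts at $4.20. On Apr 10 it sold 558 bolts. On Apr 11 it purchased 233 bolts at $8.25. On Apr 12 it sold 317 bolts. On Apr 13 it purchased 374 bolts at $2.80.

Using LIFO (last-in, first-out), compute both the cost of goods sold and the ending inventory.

Apr 4, 131 sold [LIFO — newest first]: 122 @ $7.50 + 9 @ $8.20 = $988.80
Apr 10, 558 sold [LIFO — newest first]: 279 @ $4.20 + 279 @ $5.45 = $2,692.35
Apr 12, 317 sold [LIFO — newest first]: 233 @ $8.25 + 65 @ $5.45 + 19 @ $4.65 = $2,364.85
Total COGS = $988.80 + $2,692.35 + $2,364.85 = $6,046.00
Ending inventory: 38 @ $8.20 + 119 @ $4.65 + 374 @ $2.80 = $1,912.15

COGS = $6,046.00; ending inventory = $1,912.15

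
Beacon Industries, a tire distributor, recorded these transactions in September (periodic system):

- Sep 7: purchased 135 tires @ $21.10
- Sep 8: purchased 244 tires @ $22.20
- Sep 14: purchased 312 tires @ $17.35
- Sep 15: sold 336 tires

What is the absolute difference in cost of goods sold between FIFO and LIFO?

FIFO COGS: 135 @ $21.10 + 201 @ $22.20 = $7,310.70
LIFO COGS: 312 @ $17.35 + 24 @ $22.20 = $5,946.00
Difference = |$7,310.70 − $5,946.00| = $1,364.70

$1,364.70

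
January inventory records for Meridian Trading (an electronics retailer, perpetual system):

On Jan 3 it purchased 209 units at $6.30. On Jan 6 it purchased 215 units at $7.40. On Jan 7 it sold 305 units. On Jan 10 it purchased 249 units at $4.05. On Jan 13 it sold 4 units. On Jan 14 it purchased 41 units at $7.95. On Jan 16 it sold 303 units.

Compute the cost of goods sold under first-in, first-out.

COGS = $3,669.10

Jan 7, 305 sold [FIFO — oldest first]: 209 @ $6.30 + 96 @ $7.40 = $2,027.10
Jan 13, 4 sold [FIFO — oldest first]: 4 @ $7.40 = $29.60
Jan 16, 303 sold [FIFO — oldest first]: 115 @ $7.40 + 188 @ $4.05 = $1,612.40
Total COGS = $2,027.10 + $29.60 + $1,612.40 = $3,669.10
Ending inventory: 61 @ $4.05 + 41 @ $7.95 = $573.00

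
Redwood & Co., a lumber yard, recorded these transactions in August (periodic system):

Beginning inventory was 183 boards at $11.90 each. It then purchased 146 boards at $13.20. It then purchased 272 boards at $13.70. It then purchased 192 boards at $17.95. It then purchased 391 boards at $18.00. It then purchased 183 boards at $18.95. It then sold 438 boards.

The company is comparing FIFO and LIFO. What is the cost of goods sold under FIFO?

FIFO COGS: 183 @ $11.90 + 146 @ $13.20 + 109 @ $13.70 = $5,598.20
LIFO COGS: 183 @ $18.95 + 255 @ $18.00 = $8,057.85

COGS = $5,598.20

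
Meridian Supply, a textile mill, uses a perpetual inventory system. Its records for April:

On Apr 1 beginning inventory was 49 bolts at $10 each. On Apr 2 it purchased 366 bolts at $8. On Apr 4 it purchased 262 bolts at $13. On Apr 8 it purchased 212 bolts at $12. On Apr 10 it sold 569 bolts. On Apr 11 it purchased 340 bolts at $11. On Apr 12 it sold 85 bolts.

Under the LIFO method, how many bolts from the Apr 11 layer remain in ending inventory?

Apr 10, 569 sold [LIFO — newest first]: 212 @ $12 + 262 @ $13 + 95 @ $8 = $6,710
Apr 12, 85 sold [LIFO — newest first]: 85 @ $11 = $935
Total COGS = $6,710 + $935 = $7,645
Ending inventory: 49 @ $10 + 271 @ $8 + 255 @ $11 = $5,463
Check: goods available $13,108 = COGS $7,645 + ending $5,463

255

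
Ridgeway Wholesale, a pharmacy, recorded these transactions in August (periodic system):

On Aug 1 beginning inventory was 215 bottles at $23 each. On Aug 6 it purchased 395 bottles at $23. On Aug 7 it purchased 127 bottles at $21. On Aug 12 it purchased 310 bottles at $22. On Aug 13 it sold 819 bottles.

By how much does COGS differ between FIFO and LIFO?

$228

FIFO COGS: 215 @ $23 + 395 @ $23 + 127 @ $21 + 82 @ $22 = $18,501
LIFO COGS: 310 @ $22 + 127 @ $21 + 382 @ $23 = $18,273
Difference = |$18,501 − $18,273| = $228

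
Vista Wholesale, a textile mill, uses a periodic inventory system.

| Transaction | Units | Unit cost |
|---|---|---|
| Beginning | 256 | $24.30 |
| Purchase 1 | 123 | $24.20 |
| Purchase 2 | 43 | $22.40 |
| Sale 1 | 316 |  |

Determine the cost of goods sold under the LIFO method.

Sale 1 (316) [LIFO — newest first]: 43 @ $22.40 + 123 @ $24.20 + 150 @ $24.30 = $7,584.80
Ending inventory: 106 @ $24.30 = $2,575.80

COGS = $7,584.80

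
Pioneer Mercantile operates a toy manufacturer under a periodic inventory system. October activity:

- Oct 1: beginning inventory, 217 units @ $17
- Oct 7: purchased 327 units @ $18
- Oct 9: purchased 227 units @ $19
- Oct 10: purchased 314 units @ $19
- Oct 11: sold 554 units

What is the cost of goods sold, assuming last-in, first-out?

COGS = $10,513

Oct 11, 554 sold [LIFO — newest first]: 314 @ $19 + 227 @ $19 + 13 @ $18 = $10,513
Ending inventory: 217 @ $17 + 314 @ $18 = $9,341
Check: goods available $19,854 = COGS $10,513 + ending $9,341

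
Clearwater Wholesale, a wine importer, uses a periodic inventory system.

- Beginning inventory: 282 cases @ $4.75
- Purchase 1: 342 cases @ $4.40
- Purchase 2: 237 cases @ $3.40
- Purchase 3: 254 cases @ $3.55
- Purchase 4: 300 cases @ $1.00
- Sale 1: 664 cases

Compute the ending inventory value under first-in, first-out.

Sale 1 (664) [FIFO — oldest first]: 282 @ $4.75 + 342 @ $4.40 + 40 @ $3.40 = $2,980.30
Ending inventory: 197 @ $3.40 + 254 @ $3.55 + 300 @ $1.00 = $1,871.50

Ending inventory = $1,871.50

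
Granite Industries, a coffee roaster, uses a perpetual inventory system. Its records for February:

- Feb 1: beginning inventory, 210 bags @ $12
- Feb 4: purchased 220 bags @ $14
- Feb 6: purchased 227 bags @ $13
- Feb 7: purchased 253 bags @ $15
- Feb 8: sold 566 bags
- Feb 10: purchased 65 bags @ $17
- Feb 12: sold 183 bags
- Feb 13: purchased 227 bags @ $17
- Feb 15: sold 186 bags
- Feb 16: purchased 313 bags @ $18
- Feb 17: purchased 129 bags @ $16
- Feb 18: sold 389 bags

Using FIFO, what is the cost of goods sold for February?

COGS = $19,506

Feb 8, 566 sold [FIFO — oldest first]: 210 @ $12 + 220 @ $14 + 136 @ $13 = $7,368
Feb 12, 183 sold [FIFO — oldest first]: 91 @ $13 + 92 @ $15 = $2,563
Feb 15, 186 sold [FIFO — oldest first]: 161 @ $15 + 25 @ $17 = $2,840
Feb 18, 389 sold [FIFO — oldest first]: 40 @ $17 + 227 @ $17 + 122 @ $18 = $6,735
Total COGS = $7,368 + $2,563 + $2,840 + $6,735 = $19,506
Ending inventory: 191 @ $18 + 129 @ $16 = $5,502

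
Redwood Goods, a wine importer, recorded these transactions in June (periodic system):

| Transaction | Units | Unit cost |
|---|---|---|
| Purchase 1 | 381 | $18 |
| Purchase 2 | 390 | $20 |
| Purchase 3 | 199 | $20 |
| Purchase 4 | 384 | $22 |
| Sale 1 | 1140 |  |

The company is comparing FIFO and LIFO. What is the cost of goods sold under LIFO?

COGS = $23,234

FIFO COGS: 381 @ $18 + 390 @ $20 + 199 @ $20 + 170 @ $22 = $22,378
LIFO COGS: 384 @ $22 + 199 @ $20 + 390 @ $20 + 167 @ $18 = $23,234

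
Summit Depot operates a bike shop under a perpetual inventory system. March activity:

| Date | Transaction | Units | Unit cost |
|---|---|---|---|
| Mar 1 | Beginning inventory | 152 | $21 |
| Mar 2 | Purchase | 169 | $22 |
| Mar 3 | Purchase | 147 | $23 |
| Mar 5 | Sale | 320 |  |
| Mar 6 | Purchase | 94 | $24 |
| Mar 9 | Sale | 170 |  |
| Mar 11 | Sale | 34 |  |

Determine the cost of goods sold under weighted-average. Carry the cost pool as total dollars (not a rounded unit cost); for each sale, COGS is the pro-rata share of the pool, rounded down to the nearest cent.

COGS = $11,681.72

After Mar 1: 152 on hand, pool $3,192.00 (≈ $21.0000 each)
After Mar 2: 321 on hand, pool $6,910.00 (≈ $21.5265 each)
After Mar 3: 468 on hand, pool $10,291.00 (≈ $21.9893 each)
Mar 5, sell 320: 320/468 × $10,291.00 → $7,036.58
After Mar 6: 242 on hand, pool $5,510.42 (≈ $22.7703 each)
Mar 9, sell 170: 170/242 × $5,510.42 → $3,870.95
Mar 11, sell 34: 34/72 × $1,639.47 → $774.19
Total COGS = $7,036.58 + $3,870.95 + $774.19 = $11,681.72
Ending inventory (cost pool remaining) = $865.28
Check: goods available $12,547.00 = COGS $11,681.72 + ending $865.28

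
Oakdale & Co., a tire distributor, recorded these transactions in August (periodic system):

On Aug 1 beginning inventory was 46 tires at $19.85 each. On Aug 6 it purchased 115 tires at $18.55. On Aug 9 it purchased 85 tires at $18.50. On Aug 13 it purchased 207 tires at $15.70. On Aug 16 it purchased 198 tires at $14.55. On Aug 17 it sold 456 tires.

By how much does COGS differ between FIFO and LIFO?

FIFO COGS: 46 @ $19.85 + 115 @ $18.55 + 85 @ $18.50 + 207 @ $15.70 + 3 @ $14.55 = $7,912.40
LIFO COGS: 198 @ $14.55 + 207 @ $15.70 + 51 @ $18.50 = $7,074.30
Difference = |$7,912.40 − $7,074.30| = $838.10

$838.10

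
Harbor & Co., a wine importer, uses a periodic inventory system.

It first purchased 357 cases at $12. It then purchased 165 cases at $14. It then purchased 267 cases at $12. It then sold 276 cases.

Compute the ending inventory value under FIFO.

Sale 1 (276) [FIFO — oldest first]: 276 @ $12 = $3,312
Ending inventory: 81 @ $12 + 165 @ $14 + 267 @ $12 = $6,486

Ending inventory = $6,486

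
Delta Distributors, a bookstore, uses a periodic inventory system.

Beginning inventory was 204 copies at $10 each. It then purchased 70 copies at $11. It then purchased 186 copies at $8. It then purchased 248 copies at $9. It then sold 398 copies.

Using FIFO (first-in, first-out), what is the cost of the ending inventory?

Ending inventory = $2,728

Sale 1 (398) [FIFO — oldest first]: 204 @ $10 + 70 @ $11 + 124 @ $8 = $3,802
Ending inventory: 62 @ $8 + 248 @ $9 = $2,728
Check: goods available $6,530 = COGS $3,802 + ending $2,728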